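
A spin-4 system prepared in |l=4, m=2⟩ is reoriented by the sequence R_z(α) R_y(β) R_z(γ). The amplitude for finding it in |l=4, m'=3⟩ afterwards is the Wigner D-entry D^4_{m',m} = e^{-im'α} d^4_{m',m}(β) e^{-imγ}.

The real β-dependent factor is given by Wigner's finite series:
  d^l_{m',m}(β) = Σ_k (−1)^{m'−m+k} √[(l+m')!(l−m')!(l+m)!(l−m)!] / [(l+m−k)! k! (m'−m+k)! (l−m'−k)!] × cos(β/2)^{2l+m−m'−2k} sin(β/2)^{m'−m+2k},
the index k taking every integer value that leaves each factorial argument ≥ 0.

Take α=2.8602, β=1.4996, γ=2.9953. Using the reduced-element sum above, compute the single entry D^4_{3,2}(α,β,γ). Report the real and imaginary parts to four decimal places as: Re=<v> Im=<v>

Re=-0.1931 Im=-0.4165

Split into d^4_{3,2}(β=1.4996) × two z-phases.
With c≡cos(β/2)=0.731825 and s≡sin(β/2)=0.681492, N=[5040·1·720·2]^{1/2}=2693.993318
Admissible k: 0..1 (factorial args all ≥0)
  k=0: (−1)^1·2693.9933/(720)·0.7318^7·0.6815^1 = -0.286666
  k=1: (−1)^2·2693.9933/(240)·0.7318^5·0.6815^3 = +0.745770
d^4_{3,2}(1.4996) = -0.286666 +0.745770 = +0.459104
D = (-0.664346-0.747425i)·(+0.459104)·(+0.957501+0.288429i) = -0.193069-0.416535i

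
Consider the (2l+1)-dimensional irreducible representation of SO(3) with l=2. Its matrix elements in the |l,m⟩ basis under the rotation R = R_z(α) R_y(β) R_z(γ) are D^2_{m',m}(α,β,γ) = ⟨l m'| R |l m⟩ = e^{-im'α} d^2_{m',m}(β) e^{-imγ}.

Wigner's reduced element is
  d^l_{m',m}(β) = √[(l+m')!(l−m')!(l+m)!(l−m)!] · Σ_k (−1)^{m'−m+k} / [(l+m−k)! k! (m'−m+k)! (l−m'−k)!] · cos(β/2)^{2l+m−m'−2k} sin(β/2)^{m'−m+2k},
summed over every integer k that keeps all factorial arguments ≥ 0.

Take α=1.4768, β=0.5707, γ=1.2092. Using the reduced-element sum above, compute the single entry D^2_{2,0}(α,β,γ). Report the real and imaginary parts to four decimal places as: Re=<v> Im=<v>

D^2_{2,0}(1.4768,0.5707,1.2092) = e^{-i·2·1.4768}·d^2_{2,0}(0.5707)·e^{-i·0·1.2092}. Compute d first:
Half-angle: c=0.959563, s=0.281493. N=√(24·1·2·2)=9.797959
k∈{0} keeps every argument non-negative
  k=0: (−1)^2·9.7980/(4)·0.9596^2·0.2815^2 = +0.178714
d^2_{2,0}(0.5707) = +0.178714
Attach z-rotation phases: D = e^{-i(2)(1.4768)}·(+0.178714)·e^{-i(0)(1.2092)} = -0.175565-0.033399i

Re=-0.1756 Im=-0.0334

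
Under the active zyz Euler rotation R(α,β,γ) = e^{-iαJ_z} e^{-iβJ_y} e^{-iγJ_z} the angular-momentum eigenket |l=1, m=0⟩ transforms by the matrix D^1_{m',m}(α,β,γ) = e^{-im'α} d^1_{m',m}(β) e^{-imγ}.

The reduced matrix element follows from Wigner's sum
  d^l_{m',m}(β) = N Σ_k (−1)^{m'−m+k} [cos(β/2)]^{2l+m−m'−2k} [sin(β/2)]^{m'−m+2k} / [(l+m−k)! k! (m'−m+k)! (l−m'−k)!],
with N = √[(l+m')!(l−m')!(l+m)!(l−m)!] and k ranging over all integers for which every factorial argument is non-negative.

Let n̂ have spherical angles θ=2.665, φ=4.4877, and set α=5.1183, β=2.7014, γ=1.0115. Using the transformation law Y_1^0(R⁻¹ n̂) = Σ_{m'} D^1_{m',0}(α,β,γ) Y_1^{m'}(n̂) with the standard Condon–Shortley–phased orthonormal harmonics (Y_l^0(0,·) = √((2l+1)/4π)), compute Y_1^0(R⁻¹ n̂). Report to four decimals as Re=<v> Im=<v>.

Re=0.4699 Im=0.0000

Need the full column D^1_{m',0} for m'=−1..1 at α=5.1183, β=2.7014, γ=1.0115.
cos(β/2)=0.218324, sin(β/2)=0.975876
d^1_{-1,0}: single k=1 term ⇒ +0.301308;  D = +0.118973-0.276825i
d^1_{0,0}: k∈[0..1] ⇒ +0.047665 -0.952335 = -0.904670;  D = -0.904670+0.000000i
d^1_{1,0}: single k=0 term ⇒ -0.301308;  D = -0.118973-0.276825i
Y_1^{m'}(θ=2.665,φ=4.4877) and Σ D·Y over m':
  (+0.1190-0.2768i)·(-0.0353+0.1545i)  (-0.9047+0.0000i)·(-0.4342+0.0000i)  (-0.1190-0.2768i)·(+0.0353+0.1545i)
Y_1^0(R⁻¹ n̂) = +0.469909+0.000000i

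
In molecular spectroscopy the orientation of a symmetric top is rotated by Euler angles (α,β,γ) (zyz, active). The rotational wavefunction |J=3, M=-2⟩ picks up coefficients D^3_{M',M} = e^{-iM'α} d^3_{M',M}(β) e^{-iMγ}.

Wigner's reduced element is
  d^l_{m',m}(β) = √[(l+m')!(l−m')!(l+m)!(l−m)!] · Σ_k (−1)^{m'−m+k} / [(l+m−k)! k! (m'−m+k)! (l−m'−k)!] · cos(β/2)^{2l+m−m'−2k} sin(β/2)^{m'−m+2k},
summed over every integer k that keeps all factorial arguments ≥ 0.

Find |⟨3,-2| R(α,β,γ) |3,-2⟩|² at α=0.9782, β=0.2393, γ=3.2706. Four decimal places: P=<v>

P=0.7897

Split into d^3_{-2,-2}(β=0.2393) × two z-phases.
Half-angle: c=0.992850, s=0.119365. N=√(1·120·1·120)=120.000000
k: max(0,(-2)−(-2))=0 … min(3+(-2),3−(-2))=1
  k=0: (−1)^0·120.0000/(120)·0.9929^6·0.1194^0 = +0.957862
  k=1: (−1)^1·120.0000/(24)·0.9929^4·0.1194^2 = -0.069224
d^3_{-2,-2}(0.2393) = +0.957862 -0.069224 = +0.888638
|D^3_{-2,-2}|² = |d^3_{-2,-2}(β)|² = (+0.888638)² = 0.789678 (the z-rotation phases have unit modulus)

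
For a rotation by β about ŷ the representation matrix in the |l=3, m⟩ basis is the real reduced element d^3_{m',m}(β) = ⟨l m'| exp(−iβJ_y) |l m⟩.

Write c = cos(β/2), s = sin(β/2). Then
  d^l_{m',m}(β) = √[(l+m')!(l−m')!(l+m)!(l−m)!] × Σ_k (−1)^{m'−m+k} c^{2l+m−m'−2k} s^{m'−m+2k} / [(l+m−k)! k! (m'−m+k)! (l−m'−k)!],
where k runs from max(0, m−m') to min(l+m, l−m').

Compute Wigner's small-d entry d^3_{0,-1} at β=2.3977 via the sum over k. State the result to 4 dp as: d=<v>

d=-0.5006

d^3_{0,-1}(β=2.3977) via Wigner's sum:
With c≡cos(β/2)=0.363429 and s≡sin(β/2)=0.931622, N=[6·6·2·24]^{1/2}=41.569219
Admissible k: 0..2 (factorial args all ≥0)
  k=0: (−1)^1·41.5692/(12)·0.3634^5·0.9316^1 = -0.020461
  k=1: (−1)^2·41.5692/(4)·0.3634^3·0.9316^3 = +0.403358
  k=2: (−1)^3·41.5692/(12)·0.3634^1·0.9316^5 = -0.883504
d^3_{0,-1}(2.3977) = -0.020461 +0.403358 -0.883504 = -0.500608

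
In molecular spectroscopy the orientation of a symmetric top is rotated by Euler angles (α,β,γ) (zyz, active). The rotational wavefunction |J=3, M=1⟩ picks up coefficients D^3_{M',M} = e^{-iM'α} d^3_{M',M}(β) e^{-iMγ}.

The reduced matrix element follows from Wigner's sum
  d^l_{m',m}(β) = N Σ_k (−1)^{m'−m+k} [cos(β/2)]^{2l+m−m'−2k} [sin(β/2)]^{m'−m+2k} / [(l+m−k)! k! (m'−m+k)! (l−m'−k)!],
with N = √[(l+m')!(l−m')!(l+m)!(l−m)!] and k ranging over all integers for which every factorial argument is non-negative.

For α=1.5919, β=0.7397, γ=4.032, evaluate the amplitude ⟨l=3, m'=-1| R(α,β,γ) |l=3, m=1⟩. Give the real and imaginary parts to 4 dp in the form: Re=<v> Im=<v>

Re=-0.3636 Im=-0.3072

D^3_{-1,1}(1.5919,0.7397,4.032) = e^{-i·-1·1.5919}·d^3_{-1,1}(0.7397)·e^{-i·1·4.032}. Compute d first:
With c≡cos(β/2)=0.932382 and s≡sin(β/2)=0.361476, N=[2·24·24·2]^{1/2}=48.000000
k: max(0,(1)−(-1))=2 … min(3+(1),3−(-1))=4
  k=2: (−1)^0·48.0000/(8)·0.9324^4·0.3615^2 = +0.592494
  k=3: (−1)^1·48.0000/(6)·0.9324^2·0.3615^4 = -0.118739
  k=4: (−1)^2·48.0000/(48)·0.9324^0·0.3615^6 = +0.002231
d^3_{-1,1}(0.7397) = +0.592494 -0.118739 +0.002231 = +0.475986
Attach z-rotation phases: D = e^{-i(-1)(1.5919)}·(+0.475986)·e^{-i(1)(4.032)} = -0.363596-0.307182i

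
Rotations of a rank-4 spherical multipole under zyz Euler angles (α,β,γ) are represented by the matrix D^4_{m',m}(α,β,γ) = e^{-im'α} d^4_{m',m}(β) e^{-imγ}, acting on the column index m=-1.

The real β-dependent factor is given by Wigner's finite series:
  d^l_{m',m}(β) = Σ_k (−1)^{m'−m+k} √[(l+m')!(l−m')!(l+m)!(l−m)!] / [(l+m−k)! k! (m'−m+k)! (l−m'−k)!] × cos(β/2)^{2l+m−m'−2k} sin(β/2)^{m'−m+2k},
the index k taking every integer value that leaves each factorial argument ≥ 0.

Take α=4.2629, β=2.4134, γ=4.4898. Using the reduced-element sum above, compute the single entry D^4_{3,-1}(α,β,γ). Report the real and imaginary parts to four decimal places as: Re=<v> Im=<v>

D^4_{3,-1}(4.2629,2.4134,4.4898) = e^{-i·3·4.2629}·d^4_{3,-1}(2.4134)·e^{-i·-1·4.4898}. Compute d first:
Half-angle: c=0.356105, s=0.934446. N=√(5040·1·6·120)=1904.940944
k∈{0,1} keeps every argument non-negative
  k=0: (−1)^4·1904.9409/(144)·0.3561^4·0.9344^4 = +0.162199
  k=1: (−1)^5·1904.9409/(240)·0.3561^2·0.9344^6 = -0.670118
d^4_{3,-1}(2.4134) = +0.162199 -0.670118 = -0.507919
D = (+0.975386-0.220502i)·(-0.507919)·(-0.220755-0.975329i) = +0.218600+0.458471i

Re=0.2186 Im=0.4585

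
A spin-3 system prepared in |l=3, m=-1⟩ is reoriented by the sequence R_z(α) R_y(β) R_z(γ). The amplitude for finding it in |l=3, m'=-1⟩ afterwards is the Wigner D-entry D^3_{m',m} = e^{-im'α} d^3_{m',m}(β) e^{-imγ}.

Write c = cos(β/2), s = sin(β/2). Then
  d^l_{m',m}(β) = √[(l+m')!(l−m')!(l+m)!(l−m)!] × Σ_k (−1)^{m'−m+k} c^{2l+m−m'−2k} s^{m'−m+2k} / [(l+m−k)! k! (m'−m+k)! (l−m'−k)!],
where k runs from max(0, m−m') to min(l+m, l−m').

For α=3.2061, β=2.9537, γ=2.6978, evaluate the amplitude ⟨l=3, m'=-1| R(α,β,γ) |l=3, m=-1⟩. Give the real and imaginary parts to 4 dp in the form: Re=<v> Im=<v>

Re=0.0476 Im=-0.0190

First d^3_{-1,-1}(β=2.9537), then the phase factors e^{-i(-1)α} and e^{-i(-1)γ}:
With c≡cos(β/2)=0.093808 and s≡sin(β/2)=0.995590, N=[2·24·2·24]^{1/2}=48.000000
k: max(0,(-1)−(-1))=0 … min(3+(-1),3−(-1))=2
  k=0: (−1)^0·48.0000/(48)·0.0938^6·0.9956^0 = +0.000001
  k=1: (−1)^1·48.0000/(6)·0.0938^4·0.9956^2 = -0.000614
  k=2: (−1)^2·48.0000/(8)·0.0938^2·0.9956^4 = +0.051875
d^3_{-1,-1}(2.9537) = +0.000001 -0.000614 +0.051875 = +0.051261
Phases: e^{-i·(-1)·3.2061}=-0.997920-0.064463i, e^{-i·(-1)·2.6978}=-0.903130+0.429368i ⇒ D=+0.047618-0.018980i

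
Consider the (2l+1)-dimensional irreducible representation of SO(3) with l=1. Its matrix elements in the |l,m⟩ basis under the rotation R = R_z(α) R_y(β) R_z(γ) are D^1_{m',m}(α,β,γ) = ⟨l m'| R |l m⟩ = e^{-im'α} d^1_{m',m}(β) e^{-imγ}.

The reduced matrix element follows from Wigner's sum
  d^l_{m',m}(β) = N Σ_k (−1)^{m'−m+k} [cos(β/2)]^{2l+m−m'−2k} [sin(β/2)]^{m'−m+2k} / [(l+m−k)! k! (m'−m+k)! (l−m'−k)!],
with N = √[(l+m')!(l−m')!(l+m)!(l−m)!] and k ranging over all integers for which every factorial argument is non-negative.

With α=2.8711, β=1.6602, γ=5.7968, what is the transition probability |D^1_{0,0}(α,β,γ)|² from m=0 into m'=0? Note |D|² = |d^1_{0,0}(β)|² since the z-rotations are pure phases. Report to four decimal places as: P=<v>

First d^1_{0,0}(β=1.6602), then the phase factors e^{-i(0)α} and e^{-i(0)γ}:
Half-angle: c=0.674802, s=0.737999. N=√(1·1·1·1)=1.000000
Admissible k: 0..1 (factorial args all ≥0)
  k=0: (−1)^0·1.0000/(1)·0.6748^2·0.7380^0 = +0.455358
  k=1: (−1)^1·1.0000/(1)·0.6748^0·0.7380^2 = -0.544642
d^1_{0,0}(1.6602) = +0.455358 -0.544642 = -0.089285
|D^1_{0,0}|² = |d^1_{0,0}(β)|² = (-0.089285)² = 0.007972 (the z-rotation phases have unit modulus)

P=0.0080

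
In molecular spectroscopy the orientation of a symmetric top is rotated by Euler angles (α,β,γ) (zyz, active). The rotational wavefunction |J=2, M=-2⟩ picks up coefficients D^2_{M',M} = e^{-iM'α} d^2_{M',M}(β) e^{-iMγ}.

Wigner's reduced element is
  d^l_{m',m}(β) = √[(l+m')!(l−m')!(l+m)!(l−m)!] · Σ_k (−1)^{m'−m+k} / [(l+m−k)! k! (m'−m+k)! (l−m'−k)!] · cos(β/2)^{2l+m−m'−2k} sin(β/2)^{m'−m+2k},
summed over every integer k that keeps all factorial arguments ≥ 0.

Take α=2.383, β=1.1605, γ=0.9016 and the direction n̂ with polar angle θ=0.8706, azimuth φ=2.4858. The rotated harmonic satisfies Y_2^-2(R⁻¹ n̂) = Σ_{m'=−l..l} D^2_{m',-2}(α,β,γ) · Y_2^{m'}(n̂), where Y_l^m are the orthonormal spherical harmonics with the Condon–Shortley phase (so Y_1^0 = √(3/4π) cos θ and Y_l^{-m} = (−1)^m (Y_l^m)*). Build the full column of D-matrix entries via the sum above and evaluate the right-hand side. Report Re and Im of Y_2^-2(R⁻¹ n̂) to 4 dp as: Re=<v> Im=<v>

Need the full column D^2_{m',-2} for m'=−2..2 at α=2.383, β=1.1605, γ=0.9016.
cos(β/2)=0.836326, sin(β/2)=0.548233
d^2_{-2,-2}: single k=0 term ⇒ +0.489217;  D = +0.469343+0.138023i
d^2_{-1,-2}: single k=0 term ⇒ -0.641389;  D = +0.322132+0.554627i
d^2_{0,-2}: single k=0 term ⇒ +0.514940;  D = -0.118600+0.501096i
d^2_{1,-2}: single k=0 term ⇒ -0.275614;  D = -0.230571+0.150997i
d^2_{2,-2}: single k=0 term ⇒ +0.090336;  D = -0.088896-0.016065i
Y_2^{m'}(θ=0.8706,φ=2.4858) and Σ D·Y over m':
  (+0.4693+0.1380i)·(+0.0579+0.2183i)  (+0.3221+0.5546i)·(-0.3017-0.2321i)  (-0.1186+0.5011i)·(+0.0775+0.0000i)  (-0.2306+0.1510i)·(+0.3017-0.2321i)  (-0.0889-0.0161i)·(+0.0579-0.2183i)
Y_2^-2(R⁻¹ n̂) = -0.023763+0.024734i

Re=-0.0238 Im=0.0247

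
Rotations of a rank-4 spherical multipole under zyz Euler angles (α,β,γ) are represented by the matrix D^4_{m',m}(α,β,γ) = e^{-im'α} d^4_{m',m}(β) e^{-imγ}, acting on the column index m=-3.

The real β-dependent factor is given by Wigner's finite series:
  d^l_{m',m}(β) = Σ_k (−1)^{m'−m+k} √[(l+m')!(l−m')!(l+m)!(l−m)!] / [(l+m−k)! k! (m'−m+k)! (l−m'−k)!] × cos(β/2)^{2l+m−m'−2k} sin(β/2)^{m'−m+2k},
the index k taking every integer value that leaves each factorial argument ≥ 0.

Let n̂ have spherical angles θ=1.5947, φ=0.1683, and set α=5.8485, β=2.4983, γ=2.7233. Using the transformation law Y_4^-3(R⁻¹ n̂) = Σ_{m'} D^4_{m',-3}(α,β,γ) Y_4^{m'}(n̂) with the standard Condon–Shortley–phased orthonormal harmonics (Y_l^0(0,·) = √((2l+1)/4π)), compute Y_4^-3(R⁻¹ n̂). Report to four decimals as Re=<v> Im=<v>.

Re=0.2494 Im=0.3205

Need the full column D^4_{m',-3} for m'=−4..4 at α=5.8485, β=2.4983, γ=2.7233.
cos(β/2)=0.316129, sin(β/2)=0.948716
d^4_{-4,-3}: single k=1 term ⇒ +0.000847;  D = +0.000837+0.000125i
d^4_{-3,-3}: k∈[0..1] ⇒ +0.000100 -0.006289 = -0.006189;  D = -0.005168-0.003405i
d^4_{-2,-3}: k∈[0..1] ⇒ -0.001120 +0.030263 = +0.029143;  D = +0.015318+0.024793i
d^4_{-1,-3}: k∈[0..1] ⇒ +0.007131 -0.107034 = -0.099903;  D = -0.011837-0.099199i
d^4_{0,-3}: k∈[0..1] ⇒ -0.031900 +0.287302 = +0.255402;  D = -0.079351+0.242762i
d^4_{1,-3}: k∈[0..1] ⇒ +0.107034 -0.578385 = -0.471351;  D = +0.321499-0.344688i
d^4_{2,-3}: k∈[0..1] ⇒ -0.272558 +0.818244 = +0.545685;  D = -0.505636+0.205194i
d^4_{3,-3}: k∈[0..1] ⇒ +0.510087 -0.656282 = -0.146195;  D = +0.146018+0.007187i
d^4_{4,-3}: single k=0 term ⇒ -0.618534;  D = +0.547529+0.287744i
Y_4^{m'}(θ=1.5947,φ=0.1683) and Σ D·Y over m':
  (+0.0008+0.0001i)·(+0.3456-0.2756i)  (-0.0052-0.0034i)·(-0.0262+0.0145i)  (+0.0153+0.0248i)·(-0.3143+0.1100i)  (-0.0118-0.0992i)·(+0.0334-0.0057i)  (-0.0794+0.2428i)·(+0.3155+0.0000i)  (+0.3215-0.3447i)·(-0.0334-0.0057i)  (-0.5056+0.2052i)·(-0.3143-0.1100i)  (+0.1460+0.0072i)·(+0.0262+0.0145i)  (+0.5475+0.2877i)·(+0.3456+0.2756i)
Y_4^-3(R⁻¹ n̂) = +0.249408+0.320517i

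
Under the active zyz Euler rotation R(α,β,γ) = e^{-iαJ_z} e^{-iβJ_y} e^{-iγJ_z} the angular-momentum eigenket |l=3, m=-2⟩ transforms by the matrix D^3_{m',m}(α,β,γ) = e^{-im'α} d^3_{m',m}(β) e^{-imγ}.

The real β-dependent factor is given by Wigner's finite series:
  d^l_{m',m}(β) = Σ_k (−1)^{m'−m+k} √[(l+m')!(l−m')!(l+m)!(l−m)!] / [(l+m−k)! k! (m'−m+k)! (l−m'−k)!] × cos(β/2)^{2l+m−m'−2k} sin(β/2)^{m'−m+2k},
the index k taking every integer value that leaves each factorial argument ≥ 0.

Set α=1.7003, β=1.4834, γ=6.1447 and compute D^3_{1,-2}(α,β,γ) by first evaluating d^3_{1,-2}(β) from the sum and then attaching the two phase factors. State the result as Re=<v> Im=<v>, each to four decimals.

Split into d^3_{1,-2}(β=1.4834) × two z-phases.
Half-angle: c=0.737321, s=0.675542. N=√(24·2·1·120)=75.894664
The bounds max(0,m−m')=0 and min(l+m,l−m')=1 give 2 terms
  k=0: (−1)^3·75.8947/(12)·0.7373^3·0.6755^3 = -0.781552
  k=1: (−1)^4·75.8947/(24)·0.7373^1·0.6755^5 = +0.328035
d^3_{1,-2}(1.4834) = -0.781552 +0.328035 = -0.453517
D = (-0.129142-0.991626i)·(-0.453517)·(+0.961888-0.273443i) = +0.179309+0.416565i

Re=0.1793 Im=0.4166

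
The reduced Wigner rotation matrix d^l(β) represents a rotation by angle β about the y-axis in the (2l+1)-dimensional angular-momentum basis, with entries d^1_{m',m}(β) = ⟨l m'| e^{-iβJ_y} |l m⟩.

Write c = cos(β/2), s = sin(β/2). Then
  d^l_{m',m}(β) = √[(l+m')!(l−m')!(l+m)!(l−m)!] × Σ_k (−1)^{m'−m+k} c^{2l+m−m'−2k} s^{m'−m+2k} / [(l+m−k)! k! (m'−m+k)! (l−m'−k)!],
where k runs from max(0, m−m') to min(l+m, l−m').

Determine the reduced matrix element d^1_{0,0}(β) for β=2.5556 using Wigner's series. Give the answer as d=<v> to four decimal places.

d^1_{0,0}(β=2.5556) via Wigner's sum:
With c≡cos(β/2)=0.288822 and s≡sin(β/2)=0.957383, N=[1·1·1·1]^{1/2}=1.000000
k∈{0,1} keeps every argument non-negative
  k=0: (−1)^0·1.0000/(1)·0.2888^2·0.9574^0 = +0.083418
  k=1: (−1)^1·1.0000/(1)·0.2888^0·0.9574^2 = -0.916582
d^1_{0,0}(2.5556) = +0.083418 -0.916582 = -0.833164

d=-0.8332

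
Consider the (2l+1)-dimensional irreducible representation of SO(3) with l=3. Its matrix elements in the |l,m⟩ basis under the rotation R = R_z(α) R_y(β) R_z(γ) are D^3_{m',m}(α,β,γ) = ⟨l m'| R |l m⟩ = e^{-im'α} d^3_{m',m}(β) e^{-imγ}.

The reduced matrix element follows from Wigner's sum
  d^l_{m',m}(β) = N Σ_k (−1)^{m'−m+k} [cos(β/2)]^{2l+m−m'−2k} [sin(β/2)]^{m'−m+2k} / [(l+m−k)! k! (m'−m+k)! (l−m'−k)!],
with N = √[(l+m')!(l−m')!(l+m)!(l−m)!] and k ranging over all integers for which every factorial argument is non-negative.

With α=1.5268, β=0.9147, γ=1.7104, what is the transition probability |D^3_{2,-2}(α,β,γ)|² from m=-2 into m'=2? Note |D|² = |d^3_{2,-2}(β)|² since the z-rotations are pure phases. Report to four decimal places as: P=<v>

P=0.0212

D^3_{2,-2}(1.5268,0.9147,1.7104) = e^{-i·2·1.5268}·d^3_{2,-2}(0.9147)·e^{-i·-2·1.7104}. Compute d first:
c=cos(0.9147/2)=0.897226, s=sin(0.9147/2)=0.441572; N=√[120·1·1·120]=120.000000
Admissible k: 0..1 (factorial args all ≥0)
  k=0: (−1)^4·120.0000/(24)·0.8972^2·0.4416^4 = +0.153031
  k=1: (−1)^5·120.0000/(120)·0.8972^0·0.4416^6 = -0.007413
d^3_{2,-2}(0.9147) = +0.153031 -0.007413 = +0.145618
|D^3_{2,-2}|² = |d^3_{2,-2}(β)|² = (+0.145618)² = 0.021205 (the z-rotation phases have unit modulus)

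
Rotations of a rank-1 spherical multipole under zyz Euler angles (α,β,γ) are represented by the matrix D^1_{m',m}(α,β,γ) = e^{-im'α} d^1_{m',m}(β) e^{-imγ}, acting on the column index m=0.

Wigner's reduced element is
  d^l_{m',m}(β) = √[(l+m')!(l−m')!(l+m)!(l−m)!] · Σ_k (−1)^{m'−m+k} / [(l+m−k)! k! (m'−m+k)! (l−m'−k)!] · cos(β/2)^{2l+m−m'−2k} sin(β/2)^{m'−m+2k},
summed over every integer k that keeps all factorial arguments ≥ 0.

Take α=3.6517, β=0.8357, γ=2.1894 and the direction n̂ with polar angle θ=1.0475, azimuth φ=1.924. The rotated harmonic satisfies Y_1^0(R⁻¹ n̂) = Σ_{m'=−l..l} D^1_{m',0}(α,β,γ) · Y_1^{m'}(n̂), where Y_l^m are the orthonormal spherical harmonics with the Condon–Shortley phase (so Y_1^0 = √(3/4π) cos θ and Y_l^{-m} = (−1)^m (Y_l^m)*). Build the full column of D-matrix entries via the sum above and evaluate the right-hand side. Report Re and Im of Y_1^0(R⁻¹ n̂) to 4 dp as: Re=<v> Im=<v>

Re=0.1147 Im=0.0000

Need the full column D^1_{m',0} for m'=−1..1 at α=3.6517, β=0.8357, γ=2.1894.
cos(β/2)=0.913964, sin(β/2)=0.405796
d^1_{-1,0}: single k=1 term ⇒ +0.524508;  D = -0.457734-0.256102i
d^1_{0,0}: k∈[0..1] ⇒ +0.835329 -0.164671 = +0.670659;  D = +0.670659+0.000000i
d^1_{1,0}: single k=0 term ⇒ -0.524508;  D = +0.457734-0.256102i
Y_1^{m'}(θ=1.0475,φ=1.924) and Σ D·Y over m':
  (-0.4577-0.2561i)·(-0.1035-0.2808i)  (+0.6707+0.0000i)·(+0.2442+0.0000i)  (+0.4577-0.2561i)·(+0.1035-0.2808i)
Y_1^0(R⁻¹ n̂) = +0.114702+0.000000i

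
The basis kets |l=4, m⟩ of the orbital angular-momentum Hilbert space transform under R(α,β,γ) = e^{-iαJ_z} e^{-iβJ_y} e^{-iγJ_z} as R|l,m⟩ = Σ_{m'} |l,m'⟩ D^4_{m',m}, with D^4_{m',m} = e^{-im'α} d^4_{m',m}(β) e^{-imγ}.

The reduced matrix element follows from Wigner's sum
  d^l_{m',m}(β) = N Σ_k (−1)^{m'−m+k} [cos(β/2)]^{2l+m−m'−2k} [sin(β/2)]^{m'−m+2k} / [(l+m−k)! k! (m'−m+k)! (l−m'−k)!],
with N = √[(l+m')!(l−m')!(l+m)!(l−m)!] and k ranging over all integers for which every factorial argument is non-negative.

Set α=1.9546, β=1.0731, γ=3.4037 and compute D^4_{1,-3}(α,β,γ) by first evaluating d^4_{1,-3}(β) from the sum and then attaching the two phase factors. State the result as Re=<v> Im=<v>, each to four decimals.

Re=-0.1521 Im=0.3572

Split into d^4_{1,-3}(β=1.0731) × two z-phases.
With c≡cos(β/2)=0.859477 and s≡sin(β/2)=0.511174, N=[120·6·1·5040]^{1/2}=1904.940944
k∈{0,1} keeps every argument non-negative
  k=0: (−1)^4·1904.9409/(144)·0.8595^4·0.5112^4 = +0.492869
  k=1: (−1)^5·1904.9409/(240)·0.8595^2·0.5112^6 = -0.104605
d^4_{1,-3}(1.0731) = +0.492869 -0.104605 = +0.388264
Phases: e^{-i·(1)·1.9546}=-0.374450-0.927247i, e^{-i·(-3)·3.4037}=-0.706453-0.707760i ⇒ D=-0.152097+0.357233i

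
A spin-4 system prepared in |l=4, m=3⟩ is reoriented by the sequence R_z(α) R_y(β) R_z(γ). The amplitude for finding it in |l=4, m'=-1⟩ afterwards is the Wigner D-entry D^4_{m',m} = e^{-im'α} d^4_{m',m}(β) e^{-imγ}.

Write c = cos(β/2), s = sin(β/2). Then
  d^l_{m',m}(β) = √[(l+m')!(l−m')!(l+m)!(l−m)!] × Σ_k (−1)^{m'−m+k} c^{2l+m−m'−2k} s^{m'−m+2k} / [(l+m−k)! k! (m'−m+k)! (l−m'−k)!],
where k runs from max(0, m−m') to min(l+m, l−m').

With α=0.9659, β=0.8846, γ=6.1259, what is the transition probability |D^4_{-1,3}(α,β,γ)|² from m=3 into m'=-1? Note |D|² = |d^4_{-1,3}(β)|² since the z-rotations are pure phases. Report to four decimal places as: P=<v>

P=0.0657

D^4_{-1,3}(0.9659,0.8846,6.1259) = e^{-i·-1·0.9659}·d^4_{-1,3}(0.8846)·e^{-i·3·6.1259}. Compute d first:
With c≡cos(β/2)=0.903770 and s≡sin(β/2)=0.428019, N=[6·120·5040·1]^{1/2}=1904.940944
Admissible k: 4..5 (factorial args all ≥0)
  k=4: (−1)^0·1904.9409/(144)·0.9038^4·0.4280^4 = +0.296212
  k=5: (−1)^1·1904.9409/(240)·0.9038^2·0.4280^6 = -0.039863
d^4_{-1,3}(0.8846) = +0.296212 -0.039863 = +0.256350
|D^4_{-1,3}|² = |d^4_{-1,3}(β)|² = (+0.256350)² = 0.065715 (the z-rotation phases have unit modulus)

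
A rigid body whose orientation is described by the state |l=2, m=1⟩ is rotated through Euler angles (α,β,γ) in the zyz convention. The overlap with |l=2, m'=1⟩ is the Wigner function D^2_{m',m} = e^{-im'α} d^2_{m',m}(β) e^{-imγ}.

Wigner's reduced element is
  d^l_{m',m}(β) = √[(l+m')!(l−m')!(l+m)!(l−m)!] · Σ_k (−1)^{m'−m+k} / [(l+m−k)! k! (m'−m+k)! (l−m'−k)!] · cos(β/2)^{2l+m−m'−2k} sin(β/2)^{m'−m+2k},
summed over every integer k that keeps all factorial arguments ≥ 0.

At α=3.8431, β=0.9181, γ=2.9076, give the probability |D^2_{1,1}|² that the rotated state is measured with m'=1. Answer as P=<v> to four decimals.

D^2_{1,1}(3.8431,0.9181,2.9076) = e^{-i·1·3.8431}·d^2_{1,1}(0.9181)·e^{-i·1·2.9076}. Compute d first:
c=cos(0.9181/2)=0.896474, s=sin(0.9181/2)=0.443097; N=√[6·1·6·1]=6.000000
The bounds max(0,m−m')=0 and min(l+m,l−m')=1 give 2 terms
  k=0: (−1)^0·6.0000/(6)·0.8965^4·0.4431^0 = +0.645878
  k=1: (−1)^1·6.0000/(2)·0.8965^2·0.4431^2 = -0.473362
d^2_{1,1}(0.9181) = +0.645878 -0.473362 = +0.172516
|D^2_{1,1}|² = |d^2_{1,1}(β)|² = (+0.172516)² = 0.029762 (the z-rotation phases have unit modulus)

P=0.0298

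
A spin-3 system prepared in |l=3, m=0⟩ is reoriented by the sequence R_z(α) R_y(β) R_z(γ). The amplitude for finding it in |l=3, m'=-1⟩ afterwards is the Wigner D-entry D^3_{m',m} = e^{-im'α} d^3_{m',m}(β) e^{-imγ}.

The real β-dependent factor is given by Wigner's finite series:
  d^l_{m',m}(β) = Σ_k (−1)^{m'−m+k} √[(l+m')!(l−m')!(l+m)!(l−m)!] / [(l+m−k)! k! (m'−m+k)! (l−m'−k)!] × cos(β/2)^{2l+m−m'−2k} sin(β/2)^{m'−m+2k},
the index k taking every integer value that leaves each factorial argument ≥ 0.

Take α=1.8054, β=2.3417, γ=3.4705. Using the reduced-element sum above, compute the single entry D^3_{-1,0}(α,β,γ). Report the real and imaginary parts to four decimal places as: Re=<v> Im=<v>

D^3_{-1,0}(1.8054,2.3417,3.4705) = e^{-i·-1·1.8054}·d^3_{-1,0}(2.3417)·e^{-i·0·3.4705}. Compute d first:
c=cos(2.3417/2)=0.389369, s=sin(2.3417/2)=0.921082; N=√[2·24·6·6]=41.569219
k: max(0,(0)−(-1))=1 … min(3+(0),3−(-1))=3
  k=1: (−1)^0·41.5692/(12)·0.3894^5·0.9211^1 = +0.028556
  k=2: (−1)^1·41.5692/(4)·0.3894^3·0.9211^3 = -0.479392
  k=3: (−1)^2·41.5692/(12)·0.3894^1·0.9211^5 = +0.894217
d^3_{-1,0}(2.3417) = +0.028556 -0.479392 +0.894217 = +0.443382
D = (-0.232458+0.972607i)·(+0.443382)·(+1.000000+0.000000i) = -0.103067+0.431236i

Re=-0.1031 Im=0.4312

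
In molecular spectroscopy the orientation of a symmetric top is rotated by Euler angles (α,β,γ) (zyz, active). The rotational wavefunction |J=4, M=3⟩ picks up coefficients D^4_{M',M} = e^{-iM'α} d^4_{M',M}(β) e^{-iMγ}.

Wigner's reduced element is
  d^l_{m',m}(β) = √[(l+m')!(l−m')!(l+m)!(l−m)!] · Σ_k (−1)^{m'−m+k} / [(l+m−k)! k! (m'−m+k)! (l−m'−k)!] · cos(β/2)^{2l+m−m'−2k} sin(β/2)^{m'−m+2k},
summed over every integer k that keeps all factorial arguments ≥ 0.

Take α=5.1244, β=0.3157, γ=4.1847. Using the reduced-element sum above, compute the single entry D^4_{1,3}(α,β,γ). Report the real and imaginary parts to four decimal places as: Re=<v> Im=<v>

Re=0.0678 Im=0.1605

D^4_{1,3}(5.1244,0.3157,4.1847) = e^{-i·1·5.1244}·d^4_{1,3}(0.3157)·e^{-i·3·4.1847}. Compute d first:
With c≡cos(β/2)=0.987568 and s≡sin(β/2)=0.157195, N=[120·6·5040·1]^{1/2}=1904.940944
Admissible k: 2..3 (factorial args all ≥0)
  k=2: (−1)^0·1904.9409/(240)·0.9876^6·0.1572^2 = +0.181949
  k=3: (−1)^1·1904.9409/(144)·0.9876^4·0.1572^4 = -0.007683
d^4_{1,3}(0.3157) = +0.181949 -0.007683 = +0.174266
D = (+0.400453+0.916317i)·(+0.174266)·(+0.999925+0.012270i) = +0.067821+0.160527i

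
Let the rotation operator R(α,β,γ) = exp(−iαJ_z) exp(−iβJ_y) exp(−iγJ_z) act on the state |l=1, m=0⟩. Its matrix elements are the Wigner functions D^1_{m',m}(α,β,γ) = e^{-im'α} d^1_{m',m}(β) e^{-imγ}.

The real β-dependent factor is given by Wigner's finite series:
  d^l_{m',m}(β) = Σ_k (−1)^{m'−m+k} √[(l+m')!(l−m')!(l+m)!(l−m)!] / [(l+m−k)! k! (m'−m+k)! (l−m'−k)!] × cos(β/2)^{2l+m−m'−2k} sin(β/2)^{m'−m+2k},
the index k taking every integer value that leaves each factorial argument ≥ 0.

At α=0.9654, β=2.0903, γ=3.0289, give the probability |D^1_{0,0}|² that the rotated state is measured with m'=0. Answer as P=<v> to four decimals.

First d^1_{0,0}(β=2.0903), then the phase factors e^{-i(0)α} and e^{-i(0)γ}:
With c≡cos(β/2)=0.501772 and s≡sin(β/2)=0.865000, N=[1·1·1·1]^{1/2}=1.000000
The bounds max(0,m−m')=0 and min(l+m,l−m')=1 give 2 terms
  k=0: (−1)^0·1.0000/(1)·0.5018^2·0.8650^0 = +0.251775
  k=1: (−1)^1·1.0000/(1)·0.5018^0·0.8650^2 = -0.748225
d^1_{0,0}(2.0903) = +0.251775 -0.748225 = -0.496449
|D^1_{0,0}|² = |d^1_{0,0}(β)|² = (-0.496449)² = 0.246462 (the z-rotation phases have unit modulus)

P=0.2465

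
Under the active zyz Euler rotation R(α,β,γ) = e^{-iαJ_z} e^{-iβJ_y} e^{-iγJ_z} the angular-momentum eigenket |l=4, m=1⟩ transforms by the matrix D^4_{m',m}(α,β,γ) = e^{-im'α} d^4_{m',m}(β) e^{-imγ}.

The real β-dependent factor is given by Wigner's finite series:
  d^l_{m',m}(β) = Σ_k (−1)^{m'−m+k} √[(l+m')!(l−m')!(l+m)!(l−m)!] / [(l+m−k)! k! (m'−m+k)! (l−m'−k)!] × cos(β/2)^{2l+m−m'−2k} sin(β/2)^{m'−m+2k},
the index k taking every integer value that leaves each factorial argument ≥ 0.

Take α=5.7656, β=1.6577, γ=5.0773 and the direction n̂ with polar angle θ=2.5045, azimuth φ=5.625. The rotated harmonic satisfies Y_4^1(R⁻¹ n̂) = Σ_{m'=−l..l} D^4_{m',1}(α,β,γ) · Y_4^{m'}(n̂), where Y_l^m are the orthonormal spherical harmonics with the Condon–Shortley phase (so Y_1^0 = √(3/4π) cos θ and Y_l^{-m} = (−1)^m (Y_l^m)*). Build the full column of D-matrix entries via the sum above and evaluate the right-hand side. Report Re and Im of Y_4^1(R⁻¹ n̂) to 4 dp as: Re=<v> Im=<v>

Re=-0.0019 Im=-0.0036

Need the full column D^4_{m',1} for m'=−4..4 at α=5.7656, β=1.6577, γ=5.0773.
cos(β/2)=0.675724, sin(β/2)=0.737155
d^4_{-4,1}: single k=5 term ⇒ +0.502569;  D = +0.326194-0.382325i
d^4_{-3,1}: k∈[4..5] ⇒ +0.814387 -0.581515 = +0.232872;  D = +0.219003-0.079166i
d^4_{-2,1}: k∈[3..5] ⇒ +0.798064 -1.424648 +0.339091 = -0.287493;  D = -0.283314-0.048841i
d^4_{-1,1}: k∈[2..5] ⇒ +0.517289 -1.846857 +1.098960 -0.087191 = -0.317798;  D = -0.245444-0.201873i
d^4_{0,1}: k∈[1..4] ⇒ +0.212060 -1.514219 +1.802053 -0.357433 = +0.142460;  D = +0.050839+0.133080i
d^4_{1,1}: k∈[0..3] ⇒ +0.043466 -0.775933 +1.846857 -0.732640 = +0.381750;  D = -0.058057+0.377309i
d^4_{2,1}: k∈[0..2] ⇒ -0.201178 +1.197096 -0.949765 = +0.046152;  D = -0.028669+0.036168i
d^4_{3,1}: k∈[0..1] ⇒ +0.410585 -0.814387 = -0.403802;  D = +0.374553-0.150885i
d^4_{4,1}: single k=0 term ⇒ -0.422296;  D = +0.418474+0.056684i
Y_4^{m'}(θ=2.5045,φ=5.625) and Σ D·Y over m':
  (+0.3262-0.3823i)·(-0.0484+0.0270i)  (+0.2190-0.0792i)·(+0.0832-0.1948i)  (-0.2833-0.0488i)·(+0.1050+0.4036i)  (-0.2454-0.2019i)·(-0.2726-0.2107i)  (+0.0508+0.1331i)·(-0.1874+0.0000i)  (-0.0581+0.3773i)·(+0.2726-0.2107i)  (-0.0287+0.0362i)·(+0.1050-0.4036i)  (+0.3746-0.1509i)·(-0.0832-0.1948i)  (+0.4185+0.0567i)·(-0.0484-0.0270i)
Y_4^1(R⁻¹ n̂) = -0.001853-0.003598i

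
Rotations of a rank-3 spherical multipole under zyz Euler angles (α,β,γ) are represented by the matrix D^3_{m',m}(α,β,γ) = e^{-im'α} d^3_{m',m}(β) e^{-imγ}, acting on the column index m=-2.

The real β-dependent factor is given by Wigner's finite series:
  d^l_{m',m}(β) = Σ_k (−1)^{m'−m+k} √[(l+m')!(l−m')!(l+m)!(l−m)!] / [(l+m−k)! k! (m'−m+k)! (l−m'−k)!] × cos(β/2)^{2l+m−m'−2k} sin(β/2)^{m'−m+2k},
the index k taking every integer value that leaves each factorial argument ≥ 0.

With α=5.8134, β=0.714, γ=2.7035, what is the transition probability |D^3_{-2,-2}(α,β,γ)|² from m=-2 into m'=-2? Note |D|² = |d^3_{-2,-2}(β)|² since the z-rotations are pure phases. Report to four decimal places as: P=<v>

P=0.0424

First d^3_{-2,-2}(β=0.714), then the phase factors e^{-i(-2)α} and e^{-i(-2)γ}:
With c≡cos(β/2)=0.936949 and s≡sin(β/2)=0.349465, N=[1·120·1·120]^{1/2}=120.000000
The bounds max(0,m−m')=0 and min(l+m,l−m')=1 give 2 terms
  k=0: (−1)^0·120.0000/(120)·0.9369^6·0.3495^0 = +0.676545
  k=1: (−1)^1·120.0000/(24)·0.9369^4·0.3495^2 = -0.470589
d^3_{-2,-2}(0.714) = +0.676545 -0.470589 = +0.205956
|D^3_{-2,-2}|² = |d^3_{-2,-2}(β)|² = (+0.205956)² = 0.042418 (the z-rotation phases have unit modulus)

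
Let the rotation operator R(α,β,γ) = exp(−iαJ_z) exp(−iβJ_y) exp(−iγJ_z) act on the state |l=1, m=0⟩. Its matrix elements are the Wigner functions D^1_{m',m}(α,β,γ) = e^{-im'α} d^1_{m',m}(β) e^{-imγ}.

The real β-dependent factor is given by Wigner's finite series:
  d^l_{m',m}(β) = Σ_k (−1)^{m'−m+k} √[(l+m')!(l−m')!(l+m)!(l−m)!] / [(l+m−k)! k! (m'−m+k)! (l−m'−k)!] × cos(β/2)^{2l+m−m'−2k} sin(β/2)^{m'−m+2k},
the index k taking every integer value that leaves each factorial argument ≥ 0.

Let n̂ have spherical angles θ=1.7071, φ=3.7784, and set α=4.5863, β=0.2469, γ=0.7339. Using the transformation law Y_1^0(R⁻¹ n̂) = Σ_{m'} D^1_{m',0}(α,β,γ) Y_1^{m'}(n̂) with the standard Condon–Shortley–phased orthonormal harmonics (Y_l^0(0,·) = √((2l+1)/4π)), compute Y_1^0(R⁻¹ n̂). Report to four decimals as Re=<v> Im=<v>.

Re=0.0174 Im=0.0000

Need the full column D^1_{m',0} for m'=−1..1 at α=4.5863, β=0.2469, γ=0.7339.
cos(β/2)=0.992390, sin(β/2)=0.123137
d^1_{-1,0}: single k=1 term ⇒ +0.172816;  D = -0.021733-0.171444i
d^1_{0,0}: k∈[0..1] ⇒ +0.984837 -0.015163 = +0.969675;  D = +0.969675+0.000000i
d^1_{1,0}: single k=0 term ⇒ -0.172816;  D = +0.021733-0.171444i
Y_1^{m'}(θ=1.7071,φ=3.7784) and Σ D·Y over m':
  (-0.0217-0.1714i)·(-0.2752+0.2035i)  (+0.9697+0.0000i)·(-0.0664+0.0000i)  (+0.0217-0.1714i)·(+0.2752+0.2035i)
Y_1^0(R⁻¹ n̂) = +0.017373+0.000000i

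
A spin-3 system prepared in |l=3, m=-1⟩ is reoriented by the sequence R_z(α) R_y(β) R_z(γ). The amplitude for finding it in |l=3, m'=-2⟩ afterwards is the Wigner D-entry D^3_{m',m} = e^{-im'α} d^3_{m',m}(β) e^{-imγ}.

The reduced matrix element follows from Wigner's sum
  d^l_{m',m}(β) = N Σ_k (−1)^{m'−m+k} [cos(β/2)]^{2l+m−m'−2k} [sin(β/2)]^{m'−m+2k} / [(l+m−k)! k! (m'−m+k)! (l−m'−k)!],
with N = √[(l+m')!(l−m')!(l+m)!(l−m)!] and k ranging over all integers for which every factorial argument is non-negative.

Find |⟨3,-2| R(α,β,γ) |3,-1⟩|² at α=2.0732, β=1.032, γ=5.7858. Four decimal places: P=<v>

P=0.0767

D^3_{-2,-1}(2.0732,1.032,5.7858) = e^{-i·-2·2.0732}·d^3_{-2,-1}(1.032)·e^{-i·-1·5.7858}. Compute d first:
Half-angle: c=0.869800, s=0.493405. N=√(1·120·2·24)=75.894664
k: max(0,(-1)−(-2))=1 … min(3+(-1),3−(-2))=2
  k=1: (−1)^0·75.8947/(24)·0.8698^5·0.4934^1 = +0.776783
  k=2: (−1)^1·75.8947/(12)·0.8698^3·0.4934^3 = -0.499917
d^3_{-2,-1}(1.032) = +0.776783 -0.499917 = +0.276866
|D^3_{-2,-1}|² = |d^3_{-2,-1}(β)|² = (+0.276866)² = 0.076655 (the z-rotation phases have unit modulus)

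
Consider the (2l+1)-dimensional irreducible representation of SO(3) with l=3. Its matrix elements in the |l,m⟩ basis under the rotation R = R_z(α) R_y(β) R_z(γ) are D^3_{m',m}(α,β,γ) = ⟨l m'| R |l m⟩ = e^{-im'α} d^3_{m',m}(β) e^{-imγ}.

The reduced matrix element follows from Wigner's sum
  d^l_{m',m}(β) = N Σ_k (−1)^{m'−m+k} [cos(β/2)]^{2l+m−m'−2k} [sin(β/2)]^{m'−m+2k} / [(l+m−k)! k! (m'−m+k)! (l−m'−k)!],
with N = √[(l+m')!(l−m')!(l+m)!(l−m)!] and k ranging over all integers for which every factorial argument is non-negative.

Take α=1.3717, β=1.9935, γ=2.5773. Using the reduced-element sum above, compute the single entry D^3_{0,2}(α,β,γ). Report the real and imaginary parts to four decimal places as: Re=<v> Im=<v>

Re=-0.1999 Im=-0.4223

D^3_{0,2}(1.3717,1.9935,2.5773) = e^{-i·0·1.3717}·d^3_{0,2}(1.9935)·e^{-i·2·2.5773}. Compute d first:
Half-angle: c=0.543034, s=0.839711. N=√(6·6·120·1)=65.726707
Admissible k: 2..3 (factorial args all ≥0)
  k=2: (−1)^0·65.7267/(12)·0.5430^4·0.8397^2 = +0.335837
  k=3: (−1)^1·65.7267/(12)·0.5430^2·0.8397^4 = -0.803033
d^3_{0,2}(1.9935) = +0.335837 -0.803033 = -0.467196
Attach z-rotation phases: D = e^{-i(0)(1.3717)}·(-0.467196)·e^{-i(2)(2.5773)} = -0.199931-0.422255i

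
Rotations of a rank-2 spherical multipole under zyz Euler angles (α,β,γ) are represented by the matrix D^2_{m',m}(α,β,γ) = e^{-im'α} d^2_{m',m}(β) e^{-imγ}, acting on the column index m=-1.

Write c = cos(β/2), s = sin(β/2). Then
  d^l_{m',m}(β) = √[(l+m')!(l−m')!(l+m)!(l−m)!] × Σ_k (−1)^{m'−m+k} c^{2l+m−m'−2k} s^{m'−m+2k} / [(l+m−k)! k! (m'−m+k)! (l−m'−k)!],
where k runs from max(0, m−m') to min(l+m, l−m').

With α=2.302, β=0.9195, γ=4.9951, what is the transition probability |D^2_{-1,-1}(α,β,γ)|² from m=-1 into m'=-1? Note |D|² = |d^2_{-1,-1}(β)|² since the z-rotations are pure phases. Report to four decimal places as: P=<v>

First d^2_{-1,-1}(β=0.9195), then the phase factors e^{-i(-1)α} and e^{-i(-1)γ}:
Half-angle: c=0.896163, s=0.443724. N=√(1·6·1·6)=6.000000
Admissible k: 0..1 (factorial args all ≥0)
  k=0: (−1)^0·6.0000/(6)·0.8962^4·0.4437^0 = +0.644984
  k=1: (−1)^1·6.0000/(2)·0.8962^2·0.4437^2 = -0.474375
d^2_{-1,-1}(0.9195) = +0.644984 -0.474375 = +0.170609
|D^2_{-1,-1}|² = |d^2_{-1,-1}(β)|² = (+0.170609)² = 0.029107 (the z-rotation phases have unit modulus)

P=0.0291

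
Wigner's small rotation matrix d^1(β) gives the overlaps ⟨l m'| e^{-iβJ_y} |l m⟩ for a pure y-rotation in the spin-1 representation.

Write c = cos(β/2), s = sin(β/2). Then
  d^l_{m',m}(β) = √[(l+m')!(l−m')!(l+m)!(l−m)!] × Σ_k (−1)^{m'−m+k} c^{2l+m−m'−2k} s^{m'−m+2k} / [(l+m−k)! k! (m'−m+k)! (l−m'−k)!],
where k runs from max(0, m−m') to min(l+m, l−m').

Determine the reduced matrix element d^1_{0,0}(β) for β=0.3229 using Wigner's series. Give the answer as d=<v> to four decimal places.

d^1_{0,0}(β=0.3229) via Wigner's sum:
c=cos(0.3229/2)=0.986995, s=sin(0.3229/2)=0.160750; N=√[1·1·1·1]=1.000000
Admissible k: 0..1 (factorial args all ≥0)
  k=0: (−1)^0·1.0000/(1)·0.9870^2·0.1607^0 = +0.974160
  k=1: (−1)^1·1.0000/(1)·0.9870^0·0.1607^2 = -0.025840
d^1_{0,0}(0.3229) = +0.974160 -0.025840 = +0.948319

d=0.9483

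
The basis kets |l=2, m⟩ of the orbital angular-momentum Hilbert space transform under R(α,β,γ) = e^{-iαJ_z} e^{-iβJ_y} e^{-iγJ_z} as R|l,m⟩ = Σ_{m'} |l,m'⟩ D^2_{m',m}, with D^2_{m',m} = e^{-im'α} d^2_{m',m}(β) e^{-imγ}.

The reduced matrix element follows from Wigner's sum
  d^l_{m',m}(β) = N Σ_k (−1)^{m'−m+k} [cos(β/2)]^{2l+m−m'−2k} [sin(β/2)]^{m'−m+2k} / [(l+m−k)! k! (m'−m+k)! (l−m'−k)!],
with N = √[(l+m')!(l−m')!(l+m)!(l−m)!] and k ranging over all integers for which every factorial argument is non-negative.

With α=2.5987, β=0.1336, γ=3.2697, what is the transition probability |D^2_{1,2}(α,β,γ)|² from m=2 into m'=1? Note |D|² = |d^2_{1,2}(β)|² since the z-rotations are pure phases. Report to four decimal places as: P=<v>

P=0.0176

Split into d^2_{1,2}(β=0.1336) × two z-phases.
With c≡cos(β/2)=0.997770 and s≡sin(β/2)=0.066750, N=[6·1·24·1]^{1/2}=12.000000
k∈{1} keeps every argument non-negative
  k=1: (−1)^0·12.0000/(6)·0.9978^3·0.0668^1 = +0.132609
d^2_{1,2}(0.1336) = +0.132609
|D^2_{1,2}|² = |d^2_{1,2}(β)|² = (+0.132609)² = 0.017585 (the z-rotation phases have unit modulus)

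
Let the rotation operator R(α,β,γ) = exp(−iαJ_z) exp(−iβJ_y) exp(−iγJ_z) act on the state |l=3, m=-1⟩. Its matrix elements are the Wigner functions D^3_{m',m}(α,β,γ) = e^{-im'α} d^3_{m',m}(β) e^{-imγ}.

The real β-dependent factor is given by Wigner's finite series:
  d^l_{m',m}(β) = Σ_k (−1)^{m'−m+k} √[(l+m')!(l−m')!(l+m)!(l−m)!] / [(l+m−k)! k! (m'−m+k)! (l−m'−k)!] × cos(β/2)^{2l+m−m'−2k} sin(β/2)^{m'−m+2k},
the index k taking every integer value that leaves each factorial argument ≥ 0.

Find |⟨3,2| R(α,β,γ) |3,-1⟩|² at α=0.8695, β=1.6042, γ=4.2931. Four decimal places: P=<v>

Split into d^3_{2,-1}(β=1.6042) × two z-phases.
Half-angle: c=0.695199, s=0.718818. N=√(120·1·2·24)=75.894664
Admissible k: 0..1 (factorial args all ≥0)
  k=0: (−1)^3·75.8947/(12)·0.6952^3·0.7188^3 = -0.789247
  k=1: (−1)^4·75.8947/(24)·0.6952^1·0.7188^5 = +0.421893
d^3_{2,-1}(1.6042) = -0.789247 +0.421893 = -0.367354
|D^3_{2,-1}|² = |d^3_{2,-1}(β)|² = (-0.367354)² = 0.134949 (the z-rotation phases have unit modulus)

P=0.1349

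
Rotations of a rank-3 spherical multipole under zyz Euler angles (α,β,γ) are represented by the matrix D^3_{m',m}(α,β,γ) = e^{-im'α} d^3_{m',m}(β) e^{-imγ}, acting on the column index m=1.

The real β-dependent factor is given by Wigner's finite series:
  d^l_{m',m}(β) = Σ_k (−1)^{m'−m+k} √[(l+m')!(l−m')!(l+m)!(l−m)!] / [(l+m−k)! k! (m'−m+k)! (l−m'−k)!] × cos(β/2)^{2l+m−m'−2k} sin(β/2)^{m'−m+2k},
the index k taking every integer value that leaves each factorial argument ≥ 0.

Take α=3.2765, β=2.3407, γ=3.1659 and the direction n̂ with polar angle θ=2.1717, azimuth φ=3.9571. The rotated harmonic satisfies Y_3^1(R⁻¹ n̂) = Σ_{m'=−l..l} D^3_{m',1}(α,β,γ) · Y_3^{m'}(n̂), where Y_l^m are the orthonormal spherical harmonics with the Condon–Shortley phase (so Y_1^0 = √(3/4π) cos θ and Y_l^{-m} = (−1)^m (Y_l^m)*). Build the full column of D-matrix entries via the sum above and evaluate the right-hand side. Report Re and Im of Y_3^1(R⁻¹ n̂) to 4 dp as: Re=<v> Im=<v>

Need the full column D^3_{m',1} for m'=−3..3 at α=3.2765, β=2.3407, γ=3.1659.
cos(β/2)=0.389829, sin(β/2)=0.920887
d^3_{-3,1}: single k=4 term ⇒ +0.423273;  D = +0.393013+0.157164i
d^3_{-2,1}: k∈[3..4] ⇒ +0.292599 -0.816407 = -0.523808;  D = +0.508101+0.127311i
d^3_{-1,1}: k∈[2..4] ⇒ +0.117507 -0.874309 +0.609871 = -0.146930;  D = -0.146033-0.016217i
d^3_{0,1}: k∈[1..3] ⇒ +0.028719 -0.480789 +0.894329 = +0.442258;  D = -0.442128+0.010749i
d^3_{1,1}: k∈[0..2] ⇒ +0.003510 -0.156676 +0.655731 = +0.502565;  D = +0.496209-0.079678i
d^3_{2,1}: k∈[0..1] ⇒ -0.026217 +0.292599 = +0.266382;  D = -0.254943+0.077224i
d^3_{3,1}: single k=0 term ⇒ +0.075850;  D = +0.068976-0.031553i
Y_3^{m'}(θ=2.1717,φ=3.9571) and Σ D·Y over m':
  (+0.3930+0.1572i)·(+0.1798+0.1499i)  (+0.5081+0.1273i)·(+0.0237+0.3924i)  (-0.1460-0.0162i)·(-0.1093+0.1161i)  (-0.4421+0.0107i)·(+0.2957+0.0000i)  (+0.4962-0.0797i)·(+0.1093+0.1161i)  (-0.2549+0.0772i)·(+0.0237-0.3924i)  (+0.0690-0.0316i)·(-0.1798+0.1499i)
Y_3^1(R⁻¹ n̂) = -0.023635+0.444367i

Re=-0.0236 Im=0.4444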